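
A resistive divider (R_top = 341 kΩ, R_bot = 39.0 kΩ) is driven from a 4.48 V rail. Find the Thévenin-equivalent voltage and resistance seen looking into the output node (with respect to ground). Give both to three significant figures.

V_th is the open-circuit tap voltage: 4.48 × 39.0/(341 + 39.0) = 0.460 V.
With the supply zeroed, R_top and R_bot appear in parallel from the tap: R_th = R_top‖R_bot = (341 × 39.0)/380.0 = 35.0 kΩ.

V_th = 0.460 V, R_th = 35.0 kΩ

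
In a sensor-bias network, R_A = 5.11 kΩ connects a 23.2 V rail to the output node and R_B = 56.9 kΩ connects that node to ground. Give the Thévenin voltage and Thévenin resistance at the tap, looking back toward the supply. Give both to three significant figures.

V_th = 21.3 V, R_th = 4.69 kΩ

V_th is the open-circuit tap voltage: 23.2 × 56.9/(5.11 + 56.9) = 21.3 V.
With the supply zeroed, R_A and R_B appear in parallel from the tap: R_th = R_A‖R_B = (5.11 × 56.9)/62.01 = 4.69 kΩ.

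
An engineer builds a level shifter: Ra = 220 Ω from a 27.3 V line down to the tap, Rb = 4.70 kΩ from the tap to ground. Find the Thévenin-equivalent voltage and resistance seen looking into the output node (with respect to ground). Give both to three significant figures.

V_th is the open-circuit tap voltage: 27.3 × 4700/(220 + 4700) = 26.1 V.
With the supply zeroed, Ra and Rb appear in parallel from the tap: R_th = Ra‖Rb = (220 × 4700)/4920 = 210 Ω.

V_th = 26.1 V, R_th = 210 Ω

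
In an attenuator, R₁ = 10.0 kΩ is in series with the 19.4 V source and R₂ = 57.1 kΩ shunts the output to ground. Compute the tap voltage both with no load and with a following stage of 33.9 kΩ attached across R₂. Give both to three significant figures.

Open-circuit: V = 19.4 × 57.1/(10.0 + 57.1) = 16.5 V.
With the load, R₂ becomes R₂‖R_L = 21.27 kΩ, so V = 19.4 × 21.27/31.27 = 13.2 V.

Unloaded: 16.5 V; loaded: 13.2 V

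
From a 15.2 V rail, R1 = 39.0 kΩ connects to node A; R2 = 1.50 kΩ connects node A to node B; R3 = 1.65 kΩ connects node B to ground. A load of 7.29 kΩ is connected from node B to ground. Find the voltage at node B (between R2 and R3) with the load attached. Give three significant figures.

V ≈ 0.489 V

At node B, R3 is in parallel with the load: R3‖R_L = 1.345 kΩ.
Below node A the resistance is R2 + (R3‖R_L) = 2.845 kΩ, so V_A = 15.2 × 2.845/41.85 = 1.034 V.
Then V_B = V_A × (R3‖R_L)/(R2 + R3‖R_L) = 1.034 × 1.345/2.845 = 0.489 V.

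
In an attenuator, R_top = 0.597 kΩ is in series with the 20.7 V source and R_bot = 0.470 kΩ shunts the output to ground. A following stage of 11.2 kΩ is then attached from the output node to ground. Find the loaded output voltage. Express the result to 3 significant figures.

The load sits in parallel with R_bot: R_bot‖R_L = (470 × 11200) / (470 + 11200) = 451.1 Ω.
V_out = 20.7 × 451.1 / (597 + 451.1) = 20.7 × 451.1/1048 = 8.91 V.

V_out ≈ 8.91 V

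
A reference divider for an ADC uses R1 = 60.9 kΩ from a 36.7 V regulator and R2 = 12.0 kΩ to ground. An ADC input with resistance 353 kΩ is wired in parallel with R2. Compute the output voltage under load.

V_out ≈ 5.87 V

The load sits in parallel with R2: R2‖R_L = (12.0 × 353) / (12.0 + 353) = 11.61 kΩ.
V_out = 36.7 × 11.61 / (60.9 + 11.61) = 36.7 × 11.61/72.51 = 5.87 V.
(Unloaded it would have been 6.04 V.)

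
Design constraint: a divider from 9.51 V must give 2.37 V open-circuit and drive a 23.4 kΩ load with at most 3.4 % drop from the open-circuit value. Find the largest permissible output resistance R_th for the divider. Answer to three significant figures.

R_th ≤ 824 Ω

Loading drop = R_th/(R_th + R_L) ≤ 0.0340, so R_th ≤ R_L · ε/(1−ε) = 23.4 kΩ × 0.0340/0.9660 = 824 Ω.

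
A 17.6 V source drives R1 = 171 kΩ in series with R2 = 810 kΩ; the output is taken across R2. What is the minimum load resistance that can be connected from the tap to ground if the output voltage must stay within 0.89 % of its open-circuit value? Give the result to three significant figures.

Output resistance R_th = R1‖R2 = (171 × 810)/981.0 = 141.2 kΩ.
The fractional drop is R_th/(R_th + R_L); requiring this ≤ 0.00890 gives R_L ≥ R_th(1/0.00890 − 1) = 141.2 × 111.4 = 15.7 MΩ.

R_L(min) ≈ 15.7 MΩ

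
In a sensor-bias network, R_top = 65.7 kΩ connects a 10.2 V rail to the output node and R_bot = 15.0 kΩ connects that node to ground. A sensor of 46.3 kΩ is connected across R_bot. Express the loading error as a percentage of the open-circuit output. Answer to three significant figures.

The divider's output (Thévenin) resistance is R_top‖R_bot = 12.21 kΩ.
Fractional drop under load = R_th/(R_th + R_L) = 12.21 / (12.21 + 46.3) = 0.2087.
So the output falls by 20.9 %.

20.9 %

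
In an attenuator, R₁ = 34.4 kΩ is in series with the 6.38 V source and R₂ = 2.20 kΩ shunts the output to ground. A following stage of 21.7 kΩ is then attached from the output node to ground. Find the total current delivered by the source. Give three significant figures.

R₂‖R_L = 1.997 kΩ, so the source sees R₁ + R₂‖R_L = 36.40 kΩ.
I = 6.38 V / 36.40 kΩ = 0.175 mA.

I ≈ 0.175 mA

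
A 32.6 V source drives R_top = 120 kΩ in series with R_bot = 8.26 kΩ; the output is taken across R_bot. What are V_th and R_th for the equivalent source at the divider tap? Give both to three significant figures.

V_th is the open-circuit tap voltage: 32.6 × 8.26/(120 + 8.26) = 2.10 V.
With the supply zeroed, R_top and R_bot appear in parallel from the tap: R_th = R_top‖R_bot = (120 × 8.26)/128.3 = 7.73 kΩ.

V_th = 2.10 V, R_th = 7.73 kΩ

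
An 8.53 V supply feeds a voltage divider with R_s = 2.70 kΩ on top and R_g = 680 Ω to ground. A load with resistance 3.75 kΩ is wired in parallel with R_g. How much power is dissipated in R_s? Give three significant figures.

P ≈ 18.3 mW

Total resistance from the source is R_s + (R_g‖R_L) = 3276 Ω, so I = 8.53/3276 Ω = 2.604 mA.
P = I²·R_s = (2.604 mA)² × 2.70 kΩ = 18.3 mW.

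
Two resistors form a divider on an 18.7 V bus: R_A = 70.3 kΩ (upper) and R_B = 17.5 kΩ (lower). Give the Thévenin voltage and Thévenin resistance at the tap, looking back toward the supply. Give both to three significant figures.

V_th is the open-circuit tap voltage: 18.7 × 17.5/(70.3 + 17.5) = 3.73 V.
With the supply zeroed, R_A and R_B appear in parallel from the tap: R_th = R_A‖R_B = (70.3 × 17.5)/87.80 = 14.0 kΩ.

V_th = 3.73 V, R_th = 14.0 kΩ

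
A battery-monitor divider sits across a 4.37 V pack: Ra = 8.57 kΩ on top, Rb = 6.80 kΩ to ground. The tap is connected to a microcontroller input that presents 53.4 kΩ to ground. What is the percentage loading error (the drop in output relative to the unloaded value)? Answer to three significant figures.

6.63 %

The divider's output (Thévenin) resistance is Ra‖Rb = 3.792 kΩ.
Fractional drop under load = R_th/(R_th + R_L) = 3.792 / (3.792 + 53.4) = 0.06630.
So the output falls by 6.63 %.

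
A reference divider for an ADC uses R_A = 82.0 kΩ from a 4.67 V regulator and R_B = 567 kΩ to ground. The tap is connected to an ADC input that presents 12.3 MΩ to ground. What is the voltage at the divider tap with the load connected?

The load sits in parallel with R_B: R_B‖R_L = (567 × 12300) / (567 + 12300) = 542.0 kΩ.
V_out = 4.67 × 542.0 / (82.0 + 542.0) = 4.67 × 542.0/624.0 = 4.06 V.

V_out ≈ 4.06 V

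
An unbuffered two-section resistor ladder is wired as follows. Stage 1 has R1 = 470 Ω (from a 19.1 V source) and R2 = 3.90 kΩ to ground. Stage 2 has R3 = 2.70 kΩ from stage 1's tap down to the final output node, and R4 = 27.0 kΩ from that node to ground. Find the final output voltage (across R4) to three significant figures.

V_out ≈ 15.3 V

Stage 2 presents R3+R4 = 29700 Ω as a load on stage 1's tap.
Stage 1's lower leg becomes R2‖(R3+R4) = 3447 Ω, so V_mid = 19.1 × 3447/3917 = 16.81 V.
Stage 2 is itself unloaded: V_out = V_mid × R4/(R3+R4) = 16.81 × 27000/29700 = 15.3 V.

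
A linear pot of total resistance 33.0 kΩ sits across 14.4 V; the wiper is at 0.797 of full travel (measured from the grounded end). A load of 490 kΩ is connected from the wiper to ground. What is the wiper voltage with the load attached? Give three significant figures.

V ≈ 11.4 V

The wiper splits the pot into (1−α)R = 6.699 kΩ above and αR = 26.30 kΩ below.
Lower section ‖ load = 24.96 kΩ.
V_wiper = 14.4 × 24.96/(6.699 + 24.96) = 11.4 V.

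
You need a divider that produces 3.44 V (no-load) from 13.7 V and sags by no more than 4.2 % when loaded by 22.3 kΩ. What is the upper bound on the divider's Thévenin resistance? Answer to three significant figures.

Loading drop = R_th/(R_th + R_L) ≤ 0.0420, so R_th ≤ R_L · ε/(1−ε) = 22.3 kΩ × 0.0420/0.9580 = 978 Ω.
(Any R1, R2 with R2/(R1+R2) = 0.251 and R1‖R2 ≤ 978 Ω will meet the spec.)

R_th ≤ 978 Ω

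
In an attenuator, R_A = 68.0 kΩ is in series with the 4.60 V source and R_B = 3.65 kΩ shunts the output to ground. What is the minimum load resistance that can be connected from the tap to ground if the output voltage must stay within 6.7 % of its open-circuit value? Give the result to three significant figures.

Output resistance R_th = R_A‖R_B = (68.0 × 3.65)/71.65 = 3.464 kΩ.
The fractional drop is R_th/(R_th + R_L); requiring this ≤ 0.0670 gives R_L ≥ R_th(1/0.0670 − 1) = 3.464 × 13.93 = 48.2 kΩ.

R_L(min) ≈ 48.2 kΩ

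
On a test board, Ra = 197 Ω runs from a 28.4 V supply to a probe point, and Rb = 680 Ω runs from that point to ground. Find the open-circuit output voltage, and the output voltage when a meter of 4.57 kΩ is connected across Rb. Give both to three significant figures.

Open-circuit: V = 28.4 × 680/(197 + 680) = 22.0 V.
With the load, Rb becomes Rb‖R_L = 591.9 Ω, so V = 28.4 × 591.9/788.9 = 21.3 V.

Unloaded: 22.0 V; loaded: 21.3 V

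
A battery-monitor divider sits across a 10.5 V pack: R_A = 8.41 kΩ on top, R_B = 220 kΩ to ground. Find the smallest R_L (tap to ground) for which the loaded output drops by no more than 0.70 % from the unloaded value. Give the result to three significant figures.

R_L(min) ≈ 1.15 MΩ

Output resistance R_th = R_A‖R_B = (8.41 × 220)/228.4 = 8.100 kΩ.
The fractional drop is R_th/(R_th + R_L); requiring this ≤ 0.00700 gives R_L ≥ R_th(1/0.00700 − 1) = 8.100 × 141.9 = 1.15 MΩ.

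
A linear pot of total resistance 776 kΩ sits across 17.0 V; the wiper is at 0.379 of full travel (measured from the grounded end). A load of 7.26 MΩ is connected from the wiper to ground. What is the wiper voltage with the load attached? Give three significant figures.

The wiper splits the pot into (1−α)R = 481.9 kΩ above and αR = 294.1 kΩ below.
Lower section ‖ load = 282.7 kΩ.
V_wiper = 17.0 × 282.7/(481.9 + 282.7) = 6.28 V.

V ≈ 6.28 V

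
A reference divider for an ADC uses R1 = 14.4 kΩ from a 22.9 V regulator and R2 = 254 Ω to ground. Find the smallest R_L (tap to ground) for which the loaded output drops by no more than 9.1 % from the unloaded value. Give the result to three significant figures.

Output resistance R_th = R1‖R2 = (14400 × 254)/14650 = 249.6 Ω.
The fractional drop is R_th/(R_th + R_L); requiring this ≤ 0.0910 gives R_L ≥ R_th(1/0.0910 − 1) = 249.6 × 9.989 = 2.49 kΩ.

R_L(min) ≈ 2.49 kΩ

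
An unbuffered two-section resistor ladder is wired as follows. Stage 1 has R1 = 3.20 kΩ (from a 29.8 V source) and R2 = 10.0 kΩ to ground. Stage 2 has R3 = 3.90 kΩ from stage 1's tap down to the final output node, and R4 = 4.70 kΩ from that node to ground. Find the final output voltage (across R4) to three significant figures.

V_out ≈ 9.62 V

Stage 2 presents R3+R4 = 8.600 kΩ as a load on stage 1's tap.
Stage 1's lower leg becomes R2‖(R3+R4) = 4.624 kΩ, so V_mid = 29.8 × 4.624/7.824 = 17.61 V.
Stage 2 is itself unloaded: V_out = V_mid × R4/(R3+R4) = 17.61 × 4.70/8.600 = 9.62 V.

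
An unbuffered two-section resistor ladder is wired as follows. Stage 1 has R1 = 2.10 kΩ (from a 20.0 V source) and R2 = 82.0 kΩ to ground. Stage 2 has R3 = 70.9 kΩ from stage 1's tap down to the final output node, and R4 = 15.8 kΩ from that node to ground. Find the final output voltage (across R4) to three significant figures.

Stage 2 presents R3+R4 = 86.70 kΩ as a load on stage 1's tap.
Stage 1's lower leg becomes R2‖(R3+R4) = 42.14 kΩ, so V_mid = 20.0 × 42.14/44.24 = 19.05 V.
Stage 2 is itself unloaded: V_out = V_mid × R4/(R3+R4) = 19.05 × 15.8/86.70 = 3.47 V.

V_out ≈ 3.47 V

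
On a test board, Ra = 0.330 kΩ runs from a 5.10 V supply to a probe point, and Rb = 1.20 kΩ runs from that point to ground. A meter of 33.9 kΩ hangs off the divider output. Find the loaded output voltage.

V_out ≈ 3.97 V

The load sits in parallel with Rb: Rb‖R_L = (1200 × 33900) / (1200 + 33900) = 1159 Ω.
V_out = 5.10 × 1159 / (330 + 1159) = 5.10 × 1159/1489 = 3.97 V.
(Unloaded it would have been 4.00 V.)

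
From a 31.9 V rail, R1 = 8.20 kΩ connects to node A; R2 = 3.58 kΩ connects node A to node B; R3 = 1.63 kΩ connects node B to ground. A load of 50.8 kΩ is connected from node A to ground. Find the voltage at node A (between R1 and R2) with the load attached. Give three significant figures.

Below node A the series string R2+R3 = 5.210 kΩ sits in parallel with the 50.8 kΩ load: 4.725 kΩ.
V_A = 31.9 × 4.725/(8.20 + 4.725) = 11.7 V.

V ≈ 11.7 V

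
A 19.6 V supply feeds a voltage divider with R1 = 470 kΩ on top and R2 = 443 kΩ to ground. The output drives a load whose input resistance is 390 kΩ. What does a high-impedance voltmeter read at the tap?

The load sits in parallel with R2: R2‖R_L = (443 × 390) / (443 + 390) = 207.4 kΩ.
V_out = 19.6 × 207.4 / (470 + 207.4) = 19.6 × 207.4/677.4 = 6.00 V.

V_out ≈ 6.00 V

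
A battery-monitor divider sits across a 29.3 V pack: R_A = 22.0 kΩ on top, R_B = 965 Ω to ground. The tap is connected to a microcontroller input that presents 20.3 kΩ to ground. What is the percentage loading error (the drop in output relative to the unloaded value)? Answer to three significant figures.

4.36 %

The divider's output (Thévenin) resistance is R_A‖R_B = 924.5 Ω.
Fractional drop under load = R_th/(R_th + R_L) = 924.5 / (924.5 + 20300) = 0.04356.
So the output falls by 4.36 %.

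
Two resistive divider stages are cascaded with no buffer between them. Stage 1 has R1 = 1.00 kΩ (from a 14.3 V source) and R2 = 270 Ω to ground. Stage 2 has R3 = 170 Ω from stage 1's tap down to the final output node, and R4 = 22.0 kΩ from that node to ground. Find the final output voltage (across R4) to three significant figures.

Stage 2 presents R3+R4 = 22170 Ω as a load on stage 1's tap.
Stage 1's lower leg becomes R2‖(R3+R4) = 266.8 Ω, so V_mid = 14.3 × 266.8/1267 = 3.011 V.
Stage 2 is itself unloaded: V_out = V_mid × R4/(R3+R4) = 3.011 × 22000/22170 = 2.99 V.

V_out ≈ 2.99 V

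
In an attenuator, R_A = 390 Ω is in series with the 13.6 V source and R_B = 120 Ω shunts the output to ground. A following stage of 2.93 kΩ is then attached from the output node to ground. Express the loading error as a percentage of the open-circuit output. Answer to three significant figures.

The divider's output (Thévenin) resistance is R_A‖R_B = 91.76 Ω.
Fractional drop under load = R_th/(R_th + R_L) = 91.76 / (91.76 + 2930) = 0.03037.
So the output falls by 3.04 %.

3.04 %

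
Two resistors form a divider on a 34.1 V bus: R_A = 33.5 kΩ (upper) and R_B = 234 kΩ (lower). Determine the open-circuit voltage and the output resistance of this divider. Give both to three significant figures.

V_th = 29.8 V, R_th = 29.3 kΩ

V_th is the open-circuit tap voltage: 34.1 × 234/(33.5 + 234) = 29.8 V.
With the supply zeroed, R_A and R_B appear in parallel from the tap: R_th = R_A‖R_B = (33.5 × 234)/267.5 = 29.3 kΩ.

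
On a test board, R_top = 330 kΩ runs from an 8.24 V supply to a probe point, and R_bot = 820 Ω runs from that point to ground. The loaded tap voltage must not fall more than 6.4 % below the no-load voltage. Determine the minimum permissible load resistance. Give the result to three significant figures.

R_L(min) ≈ 12.0 kΩ

Output resistance R_th = R_top‖R_bot = (330000 × 820)/330800 = 818.0 Ω.
The fractional drop is R_th/(R_th + R_L); requiring this ≤ 0.0640 gives R_L ≥ R_th(1/0.0640 − 1) = 818.0 × 14.62 = 12.0 kΩ.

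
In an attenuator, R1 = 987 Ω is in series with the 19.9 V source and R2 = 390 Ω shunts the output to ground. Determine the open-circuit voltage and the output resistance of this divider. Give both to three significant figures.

V_th is the open-circuit tap voltage: 19.9 × 390/(987 + 390) = 5.64 V.
With the supply zeroed, R1 and R2 appear in parallel from the tap: R_th = R1‖R2 = (987 × 390)/1377 = 280 Ω.

V_th = 5.64 V, R_th = 280 Ω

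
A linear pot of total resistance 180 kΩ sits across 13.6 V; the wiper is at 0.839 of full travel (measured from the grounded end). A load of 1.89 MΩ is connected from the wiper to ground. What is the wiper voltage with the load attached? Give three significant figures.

The wiper splits the pot into (1−α)R = 28.98 kΩ above and αR = 151.0 kΩ below.
Lower section ‖ load = 139.8 kΩ.
V_wiper = 13.6 × 139.8/(28.98 + 139.8) = 11.3 V.

V ≈ 11.3 V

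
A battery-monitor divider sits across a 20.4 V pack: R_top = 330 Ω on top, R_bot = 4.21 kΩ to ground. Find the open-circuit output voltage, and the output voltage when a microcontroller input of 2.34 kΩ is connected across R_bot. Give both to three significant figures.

Open-circuit: V = 20.4 × 4210/(330 + 4210) = 18.9 V.
With the load, R_bot becomes R_bot‖R_L = 1504 Ω, so V = 20.4 × 1504/1834 = 16.7 V.

Unloaded: 18.9 V; loaded: 16.7 V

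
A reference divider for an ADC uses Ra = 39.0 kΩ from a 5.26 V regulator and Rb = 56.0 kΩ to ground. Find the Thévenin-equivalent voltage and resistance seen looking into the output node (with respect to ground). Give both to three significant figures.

V_th = 3.10 V, R_th = 23.0 kΩ

V_th is the open-circuit tap voltage: 5.26 × 56.0/(39.0 + 56.0) = 3.10 V.
With the supply zeroed, Ra and Rb appear in parallel from the tap: R_th = Ra‖Rb = (39.0 × 56.0)/95.00 = 23.0 kΩ.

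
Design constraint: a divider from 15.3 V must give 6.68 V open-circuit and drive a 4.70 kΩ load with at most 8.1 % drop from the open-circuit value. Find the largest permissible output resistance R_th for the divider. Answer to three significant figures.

R_th ≤ 414 Ω

Loading drop = R_th/(R_th + R_L) ≤ 0.0810, so R_th ≤ R_L · ε/(1−ε) = 4.70 kΩ × 0.0810/0.9190 = 414 Ω.
(Any R1, R2 with R2/(R1+R2) = 0.437 and R1‖R2 ≤ 414 Ω will meet the spec.)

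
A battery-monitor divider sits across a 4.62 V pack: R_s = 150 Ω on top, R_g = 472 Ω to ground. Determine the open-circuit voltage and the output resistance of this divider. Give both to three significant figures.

V_th = 3.51 V, R_th = 114 Ω

V_th is the open-circuit tap voltage: 4.62 × 472/(150 + 472) = 3.51 V.
With the supply zeroed, R_s and R_g appear in parallel from the tap: R_th = R_s‖R_g = (150 × 472)/622.0 = 114 Ω.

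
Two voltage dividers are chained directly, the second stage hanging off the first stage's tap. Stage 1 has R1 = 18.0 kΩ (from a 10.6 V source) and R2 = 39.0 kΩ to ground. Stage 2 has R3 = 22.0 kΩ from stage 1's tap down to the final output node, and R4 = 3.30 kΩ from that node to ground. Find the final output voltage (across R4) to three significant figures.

V_out ≈ 0.636 V

Stage 2 presents R3+R4 = 25.30 kΩ as a load on stage 1's tap.
Stage 1's lower leg becomes R2‖(R3+R4) = 15.35 kΩ, so V_mid = 10.6 × 15.35/33.35 = 4.878 V.
Stage 2 is itself unloaded: V_out = V_mid × R4/(R3+R4) = 4.878 × 3.30/25.30 = 0.636 V.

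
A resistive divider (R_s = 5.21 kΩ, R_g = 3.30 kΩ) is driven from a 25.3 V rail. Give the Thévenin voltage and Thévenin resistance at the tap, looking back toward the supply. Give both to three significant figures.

V_th = 9.81 V, R_th = 2.02 kΩ

V_th is the open-circuit tap voltage: 25.3 × 3.30/(5.21 + 3.30) = 9.81 V.
With the supply zeroed, R_s and R_g appear in parallel from the tap: R_th = R_s‖R_g = (5.21 × 3.30)/8.510 = 2.02 kΩ.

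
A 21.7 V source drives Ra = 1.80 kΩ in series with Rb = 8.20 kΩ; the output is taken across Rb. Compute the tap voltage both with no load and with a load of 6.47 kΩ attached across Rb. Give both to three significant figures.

Unloaded: 17.8 V; loaded: 14.5 V

Open-circuit: V = 21.7 × 8.20/(1.80 + 8.20) = 17.8 V.
With the load, Rb becomes Rb‖R_L = 3.616 kΩ, so V = 21.7 × 3.616/5.416 = 14.5 V.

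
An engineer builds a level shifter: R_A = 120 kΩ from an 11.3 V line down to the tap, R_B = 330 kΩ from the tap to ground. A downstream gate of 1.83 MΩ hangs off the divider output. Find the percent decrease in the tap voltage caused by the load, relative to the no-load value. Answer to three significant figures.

The divider's output (Thévenin) resistance is R_A‖R_B = 88.00 kΩ.
Fractional drop under load = R_th/(R_th + R_L) = 88.00 / (88.00 + 1830) = 0.04588.
So the output falls by 4.59 %.

4.59 %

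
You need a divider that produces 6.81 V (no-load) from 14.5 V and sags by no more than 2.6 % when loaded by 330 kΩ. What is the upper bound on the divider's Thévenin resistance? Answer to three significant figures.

Loading drop = R_th/(R_th + R_L) ≤ 0.0260, so R_th ≤ R_L · ε/(1−ε) = 330 kΩ × 0.0260/0.9740 = 8.81 kΩ.

R_th ≤ 8.81 kΩ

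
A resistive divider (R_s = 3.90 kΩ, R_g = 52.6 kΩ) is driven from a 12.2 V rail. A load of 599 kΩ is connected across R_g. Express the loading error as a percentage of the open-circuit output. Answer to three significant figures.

0.602 %

The divider's output (Thévenin) resistance is R_s‖R_g = 3.631 kΩ.
Fractional drop under load = R_th/(R_th + R_L) = 3.631 / (3.631 + 599) = 0.006025.
So the output falls by 0.602 %.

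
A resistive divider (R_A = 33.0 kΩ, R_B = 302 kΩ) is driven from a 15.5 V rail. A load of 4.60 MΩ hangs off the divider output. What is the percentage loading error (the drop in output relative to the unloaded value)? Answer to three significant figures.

The divider's output (Thévenin) resistance is R_A‖R_B = 29.75 kΩ.
Fractional drop under load = R_th/(R_th + R_L) = 29.75 / (29.75 + 4600) = 0.006426.
So the output falls by 0.643 %.

0.643 %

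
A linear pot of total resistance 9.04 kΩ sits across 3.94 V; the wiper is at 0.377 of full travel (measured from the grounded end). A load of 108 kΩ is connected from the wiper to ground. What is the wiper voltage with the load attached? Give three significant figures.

The wiper splits the pot into (1−α)R = 5.632 kΩ above and αR = 3.408 kΩ below.
Lower section ‖ load = 3.304 kΩ.
V_wiper = 3.94 × 3.304/(5.632 + 3.304) = 1.46 V.

V ≈ 1.46 V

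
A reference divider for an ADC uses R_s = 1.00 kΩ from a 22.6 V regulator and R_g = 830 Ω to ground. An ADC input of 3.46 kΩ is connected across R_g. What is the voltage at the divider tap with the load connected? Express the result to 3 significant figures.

V_out ≈ 9.06 V

The load sits in parallel with R_g: R_g‖R_L = (830 × 3460) / (830 + 3460) = 669.4 Ω.
V_out = 22.6 × 669.4 / (1000 + 669.4) = 22.6 × 669.4/1669 = 9.06 V.
(Unloaded it would have been 10.3 V.)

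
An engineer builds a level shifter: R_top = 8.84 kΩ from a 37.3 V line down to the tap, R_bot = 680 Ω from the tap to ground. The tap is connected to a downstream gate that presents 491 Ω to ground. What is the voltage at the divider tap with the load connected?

The load sits in parallel with R_bot: R_bot‖R_L = (680 × 491) / (680 + 491) = 285.1 Ω.
V_out = 37.3 × 285.1 / (8840 + 285.1) = 37.3 × 285.1/9125 = 1.17 V.

V_out ≈ 1.17 V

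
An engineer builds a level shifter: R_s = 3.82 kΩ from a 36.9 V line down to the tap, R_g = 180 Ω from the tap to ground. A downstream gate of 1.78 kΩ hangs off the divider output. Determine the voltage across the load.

The load sits in parallel with R_g: R_g‖R_L = (180 × 1780) / (180 + 1780) = 163.5 Ω.
V_out = 36.9 × 163.5 / (3820 + 163.5) = 36.9 × 163.5/3983 = 1.51 V.
(Unloaded it would have been 1.66 V.)

V_out ≈ 1.51 V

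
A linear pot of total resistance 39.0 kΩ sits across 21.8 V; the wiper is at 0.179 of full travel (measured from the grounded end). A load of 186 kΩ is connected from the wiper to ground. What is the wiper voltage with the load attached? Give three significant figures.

V ≈ 3.79 V

The wiper splits the pot into (1−α)R = 32.02 kΩ above and αR = 6.981 kΩ below.
Lower section ‖ load = 6.728 kΩ.
V_wiper = 21.8 × 6.728/(32.02 + 6.728) = 3.79 V.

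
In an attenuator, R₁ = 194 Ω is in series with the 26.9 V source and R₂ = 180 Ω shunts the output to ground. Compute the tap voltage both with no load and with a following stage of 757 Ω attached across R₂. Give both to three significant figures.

Open-circuit: V = 26.9 × 180/(194 + 180) = 12.9 V.
With the load, R₂ becomes R₂‖R_L = 145.4 Ω, so V = 26.9 × 145.4/339.4 = 11.5 V.

Unloaded: 12.9 V; loaded: 11.5 V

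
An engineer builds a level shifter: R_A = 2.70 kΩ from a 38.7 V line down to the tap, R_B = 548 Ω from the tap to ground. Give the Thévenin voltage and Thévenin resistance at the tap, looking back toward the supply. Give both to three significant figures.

V_th is the open-circuit tap voltage: 38.7 × 548/(2700 + 548) = 6.53 V.
With the supply zeroed, R_A and R_B appear in parallel from the tap: R_th = R_A‖R_B = (2700 × 548)/3248 = 456 Ω.

V_th = 6.53 V, R_th = 456 Ω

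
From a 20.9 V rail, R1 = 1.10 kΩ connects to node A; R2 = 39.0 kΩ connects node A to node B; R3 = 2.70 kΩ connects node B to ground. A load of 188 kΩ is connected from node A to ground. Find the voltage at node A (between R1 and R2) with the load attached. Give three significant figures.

Below node A the series string R2+R3 = 41.70 kΩ sits in parallel with the 188 kΩ load: 34.13 kΩ.
V_A = 20.9 × 34.13/(1.10 + 34.13) = 20.2 V.

V ≈ 20.2 V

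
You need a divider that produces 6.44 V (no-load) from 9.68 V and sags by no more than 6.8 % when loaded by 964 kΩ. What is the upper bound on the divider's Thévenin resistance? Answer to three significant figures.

Loading drop = R_th/(R_th + R_L) ≤ 0.0680, so R_th ≤ R_L · ε/(1−ε) = 964 kΩ × 0.0680/0.9320 = 70.3 kΩ.

R_th ≤ 70.3 kΩ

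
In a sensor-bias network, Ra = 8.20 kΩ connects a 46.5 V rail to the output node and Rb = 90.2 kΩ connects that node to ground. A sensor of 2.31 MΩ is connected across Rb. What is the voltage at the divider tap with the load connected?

V_out ≈ 42.5 V

The load sits in parallel with Rb: Rb‖R_L = (90.2 × 2310) / (90.2 + 2310) = 86.81 kΩ.
V_out = 46.5 × 86.81 / (8.20 + 86.81) = 46.5 × 86.81/95.01 = 42.5 V.
(Unloaded it would have been 42.6 V.)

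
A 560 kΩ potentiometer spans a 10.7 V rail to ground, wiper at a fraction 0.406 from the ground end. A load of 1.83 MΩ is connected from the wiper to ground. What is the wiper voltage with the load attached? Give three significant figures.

V ≈ 4.05 V

The wiper splits the pot into (1−α)R = 332.6 kΩ above and αR = 227.4 kΩ below.
Lower section ‖ load = 202.2 kΩ.
V_wiper = 10.7 × 202.2/(332.6 + 202.2) = 4.05 V.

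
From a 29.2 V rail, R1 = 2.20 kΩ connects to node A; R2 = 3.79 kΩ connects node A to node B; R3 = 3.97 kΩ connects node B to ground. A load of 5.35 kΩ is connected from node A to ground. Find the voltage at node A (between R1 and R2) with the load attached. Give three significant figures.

Below node A the series string R2+R3 = 7.760 kΩ sits in parallel with the 5.35 kΩ load: 3.167 kΩ.
V_A = 29.2 × 3.167/(2.20 + 3.167) = 17.2 V.

V ≈ 17.2 V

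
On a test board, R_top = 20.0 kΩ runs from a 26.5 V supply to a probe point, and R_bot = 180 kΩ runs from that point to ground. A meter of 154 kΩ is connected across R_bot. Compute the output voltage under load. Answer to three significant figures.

The load sits in parallel with R_bot: R_bot‖R_L = (180 × 154) / (180 + 154) = 82.99 kΩ.
V_out = 26.5 × 82.99 / (20.0 + 82.99) = 26.5 × 82.99/103.0 = 21.4 V.
(Unloaded it would have been 23.9 V.)

V_out ≈ 21.4 V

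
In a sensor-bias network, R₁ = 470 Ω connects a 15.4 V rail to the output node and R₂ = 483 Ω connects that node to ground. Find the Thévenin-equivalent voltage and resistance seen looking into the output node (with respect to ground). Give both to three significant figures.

V_th is the open-circuit tap voltage: 15.4 × 483/(470 + 483) = 7.81 V.
With the supply zeroed, R₁ and R₂ appear in parallel from the tap: R_th = R₁‖R₂ = (470 × 483)/953.0 = 238 Ω.

V_th = 7.81 V, R_th = 238 Ω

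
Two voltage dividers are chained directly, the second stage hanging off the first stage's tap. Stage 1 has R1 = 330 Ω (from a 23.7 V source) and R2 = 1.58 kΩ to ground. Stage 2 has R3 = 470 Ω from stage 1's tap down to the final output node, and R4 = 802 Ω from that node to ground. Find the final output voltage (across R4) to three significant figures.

Stage 2 presents R3+R4 = 1272 Ω as a load on stage 1's tap.
Stage 1's lower leg becomes R2‖(R3+R4) = 704.7 Ω, so V_mid = 23.7 × 704.7/1035 = 16.14 V.
Stage 2 is itself unloaded: V_out = V_mid × R4/(R3+R4) = 16.14 × 802/1272 = 10.2 V.

V_out ≈ 10.2 V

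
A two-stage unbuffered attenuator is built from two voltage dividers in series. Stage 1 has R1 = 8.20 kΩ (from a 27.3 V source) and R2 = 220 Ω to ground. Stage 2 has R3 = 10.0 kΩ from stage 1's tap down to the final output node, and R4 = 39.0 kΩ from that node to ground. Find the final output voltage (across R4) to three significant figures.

V_out ≈ 0.565 V

Stage 2 presents R3+R4 = 49000 Ω as a load on stage 1's tap.
Stage 1's lower leg becomes R2‖(R3+R4) = 219.0 Ω, so V_mid = 27.3 × 219.0/8419 = 0.7102 V.
Stage 2 is itself unloaded: V_out = V_mid × R4/(R3+R4) = 0.7102 × 39000/49000 = 0.565 V.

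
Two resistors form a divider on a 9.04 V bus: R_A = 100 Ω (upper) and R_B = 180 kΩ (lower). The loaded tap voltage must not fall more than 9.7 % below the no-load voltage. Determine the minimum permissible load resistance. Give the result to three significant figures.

R_L(min) ≈ 930 Ω

Output resistance R_th = R_A‖R_B = (100 × 180000)/180100 = 99.94 Ω.
The fractional drop is R_th/(R_th + R_L); requiring this ≤ 0.0970 gives R_L ≥ R_th(1/0.0970 − 1) = 99.94 × 9.309 = 930 Ω.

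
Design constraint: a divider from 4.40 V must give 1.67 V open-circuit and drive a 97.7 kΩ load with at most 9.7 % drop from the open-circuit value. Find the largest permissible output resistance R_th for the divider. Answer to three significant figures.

Loading drop = R_th/(R_th + R_L) ≤ 0.0970, so R_th ≤ R_L · ε/(1−ε) = 97.7 kΩ × 0.0970/0.9030 = 10.5 kΩ.
(Any R1, R2 with R2/(R1+R2) = 0.380 and R1‖R2 ≤ 10.5 kΩ will meet the spec.)

R_th ≤ 10.5 kΩ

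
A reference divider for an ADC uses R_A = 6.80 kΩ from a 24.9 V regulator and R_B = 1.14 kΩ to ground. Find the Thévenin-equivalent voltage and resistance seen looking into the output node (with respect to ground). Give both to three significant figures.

V_th = 3.58 V, R_th = 976 Ω

V_th is the open-circuit tap voltage: 24.9 × 1.14/(6.80 + 1.14) = 3.58 V.
With the supply zeroed, R_A and R_B appear in parallel from the tap: R_th = R_A‖R_B = (6.80 × 1.14)/7.940 = 976 Ω.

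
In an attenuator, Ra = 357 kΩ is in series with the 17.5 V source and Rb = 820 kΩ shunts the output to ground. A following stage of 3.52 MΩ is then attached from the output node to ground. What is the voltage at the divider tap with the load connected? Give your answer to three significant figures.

The load sits in parallel with Rb: Rb‖R_L = (820 × 3520) / (820 + 3520) = 665.1 kΩ.
V_out = 17.5 × 665.1 / (357 + 665.1) = 17.5 × 665.1/1022 = 11.4 V.
(Unloaded it would have been 12.2 V.)

V_out ≈ 11.4 V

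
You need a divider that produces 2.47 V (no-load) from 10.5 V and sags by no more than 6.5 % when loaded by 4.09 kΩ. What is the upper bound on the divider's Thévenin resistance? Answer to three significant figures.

Loading drop = R_th/(R_th + R_L) ≤ 0.0650, so R_th ≤ R_L · ε/(1−ε) = 4.09 kΩ × 0.0650/0.9350 = 284 Ω.

R_th ≤ 284 Ω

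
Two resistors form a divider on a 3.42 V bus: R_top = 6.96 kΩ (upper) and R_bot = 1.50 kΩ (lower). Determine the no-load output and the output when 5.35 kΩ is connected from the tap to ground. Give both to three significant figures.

Open-circuit: V = 3.42 × 1.50/(6.96 + 1.50) = 0.606 V.
With the load, R_bot becomes R_bot‖R_L = 1.172 kΩ, so V = 3.42 × 1.172/8.132 = 0.493 V.

Unloaded: 0.606 V; loaded: 0.493 V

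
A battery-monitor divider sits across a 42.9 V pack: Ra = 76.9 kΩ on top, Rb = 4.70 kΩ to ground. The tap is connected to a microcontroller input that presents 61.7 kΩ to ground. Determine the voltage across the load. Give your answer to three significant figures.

V_out ≈ 2.31 V

The load sits in parallel with Rb: Rb‖R_L = (4.70 × 61.7) / (4.70 + 61.7) = 4.367 kΩ.
V_out = 42.9 × 4.367 / (76.9 + 4.367) = 42.9 × 4.367/81.27 = 2.31 V.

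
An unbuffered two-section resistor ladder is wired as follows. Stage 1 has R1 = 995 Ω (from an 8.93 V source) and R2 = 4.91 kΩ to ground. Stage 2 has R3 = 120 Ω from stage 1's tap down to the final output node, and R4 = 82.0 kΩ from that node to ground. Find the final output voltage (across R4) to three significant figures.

Stage 2 presents R3+R4 = 82120 Ω as a load on stage 1's tap.
Stage 1's lower leg becomes R2‖(R3+R4) = 4633 Ω, so V_mid = 8.93 × 4633/5628 = 7.351 V.
Stage 2 is itself unloaded: V_out = V_mid × R4/(R3+R4) = 7.351 × 82000/82120 = 7.34 V.

V_out ≈ 7.34 V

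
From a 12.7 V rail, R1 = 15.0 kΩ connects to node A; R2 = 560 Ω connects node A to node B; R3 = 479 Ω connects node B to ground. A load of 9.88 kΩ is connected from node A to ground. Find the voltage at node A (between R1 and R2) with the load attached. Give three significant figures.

V ≈ 0.749 V

Below node A the series string R2+R3 = 1039 Ω sits in parallel with the 9880 Ω load: 940.1 Ω.
V_A = 12.7 × 940.1/(15000 + 940.1) = 0.749 V.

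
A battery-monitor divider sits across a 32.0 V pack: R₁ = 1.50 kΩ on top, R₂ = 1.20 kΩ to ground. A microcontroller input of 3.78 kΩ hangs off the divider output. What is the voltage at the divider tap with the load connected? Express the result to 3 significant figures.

V_out ≈ 12.1 V

The load sits in parallel with R₂: R₂‖R_L = (1.20 × 3.78) / (1.20 + 3.78) = 0.9108 kΩ.
V_out = 32.0 × 0.9108 / (1.50 + 0.9108) = 32.0 × 0.9108/2.411 = 12.1 V.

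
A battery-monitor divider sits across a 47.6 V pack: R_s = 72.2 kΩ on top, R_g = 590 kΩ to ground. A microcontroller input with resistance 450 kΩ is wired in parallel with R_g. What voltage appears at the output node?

The load sits in parallel with R_g: R_g‖R_L = (590 × 450) / (590 + 450) = 255.3 kΩ.
V_out = 47.6 × 255.3 / (72.2 + 255.3) = 47.6 × 255.3/327.5 = 37.1 V.

V_out ≈ 37.1 V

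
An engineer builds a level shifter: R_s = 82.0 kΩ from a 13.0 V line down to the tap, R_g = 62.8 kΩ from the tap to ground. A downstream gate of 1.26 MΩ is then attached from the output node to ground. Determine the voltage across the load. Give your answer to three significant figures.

V_out ≈ 5.48 V

The load sits in parallel with R_g: R_g‖R_L = (62.8 × 1260) / (62.8 + 1260) = 59.82 kΩ.
V_out = 13.0 × 59.82 / (82.0 + 59.82) = 13.0 × 59.82/141.8 = 5.48 V.
(Unloaded it would have been 5.64 V.)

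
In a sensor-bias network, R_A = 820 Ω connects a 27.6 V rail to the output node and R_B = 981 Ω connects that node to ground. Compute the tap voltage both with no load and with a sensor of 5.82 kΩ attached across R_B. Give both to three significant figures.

Unloaded: 15.0 V; loaded: 14.0 V

Open-circuit: V = 27.6 × 981/(820 + 981) = 15.0 V.
With the load, R_B becomes R_B‖R_L = 839.5 Ω, so V = 27.6 × 839.5/1659 = 14.0 V.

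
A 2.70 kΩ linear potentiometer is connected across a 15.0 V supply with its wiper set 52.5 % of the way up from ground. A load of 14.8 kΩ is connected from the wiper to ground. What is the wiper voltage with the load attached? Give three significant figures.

The wiper splits the pot into (1−α)R = 1.282 kΩ above and αR = 1.417 kΩ below.
Lower section ‖ load = 1.294 kΩ.
V_wiper = 15.0 × 1.294/(1.282 + 1.294) = 7.53 V.

V ≈ 7.53 V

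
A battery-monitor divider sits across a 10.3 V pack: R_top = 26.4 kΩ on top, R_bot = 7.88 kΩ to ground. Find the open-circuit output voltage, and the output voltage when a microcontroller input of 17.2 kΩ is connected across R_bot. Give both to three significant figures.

Open-circuit: V = 10.3 × 7.88/(26.4 + 7.88) = 2.37 V.
With the load, R_bot becomes R_bot‖R_L = 5.404 kΩ, so V = 10.3 × 5.404/31.80 = 1.75 V.

Unloaded: 2.37 V; loaded: 1.75 V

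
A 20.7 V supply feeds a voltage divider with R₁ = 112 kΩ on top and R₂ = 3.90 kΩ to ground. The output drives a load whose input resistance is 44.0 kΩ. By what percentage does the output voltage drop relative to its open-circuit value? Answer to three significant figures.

The divider's output (Thévenin) resistance is R₁‖R₂ = 3.769 kΩ.
Fractional drop under load = R_th/(R_th + R_L) = 3.769 / (3.769 + 44.0) = 0.07890.
So the output falls by 7.89 %.

7.89 %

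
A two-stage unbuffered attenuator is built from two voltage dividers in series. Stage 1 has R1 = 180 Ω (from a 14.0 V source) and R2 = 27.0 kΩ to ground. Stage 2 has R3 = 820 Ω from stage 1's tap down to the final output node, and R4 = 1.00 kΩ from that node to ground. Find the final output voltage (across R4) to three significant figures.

V_out ≈ 6.96 V

Stage 2 presents R3+R4 = 1820 Ω as a load on stage 1's tap.
Stage 1's lower leg becomes R2‖(R3+R4) = 1705 Ω, so V_mid = 14.0 × 1705/1885 = 12.66 V.
Stage 2 is itself unloaded: V_out = V_mid × R4/(R3+R4) = 12.66 × 1000/1820 = 6.96 V.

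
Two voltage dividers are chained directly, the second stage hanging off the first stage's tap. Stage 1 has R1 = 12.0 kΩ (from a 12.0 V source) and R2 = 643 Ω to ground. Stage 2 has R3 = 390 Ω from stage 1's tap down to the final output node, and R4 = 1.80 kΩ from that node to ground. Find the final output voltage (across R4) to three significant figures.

V_out ≈ 0.392 V

Stage 2 presents R3+R4 = 2190 Ω as a load on stage 1's tap.
Stage 1's lower leg becomes R2‖(R3+R4) = 497.1 Ω, so V_mid = 12.0 × 497.1/12500 = 0.4773 V.
Stage 2 is itself unloaded: V_out = V_mid × R4/(R3+R4) = 0.4773 × 1800/2190 = 0.392 V.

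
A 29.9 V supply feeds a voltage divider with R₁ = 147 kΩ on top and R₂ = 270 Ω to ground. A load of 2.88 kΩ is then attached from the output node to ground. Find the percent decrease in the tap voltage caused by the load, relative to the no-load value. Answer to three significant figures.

8.56 %

The divider's output (Thévenin) resistance is R₁‖R₂ = 269.5 Ω.
Fractional drop under load = R_th/(R_th + R_L) = 269.5 / (269.5 + 2880) = 0.08557.
So the output falls by 8.56 %.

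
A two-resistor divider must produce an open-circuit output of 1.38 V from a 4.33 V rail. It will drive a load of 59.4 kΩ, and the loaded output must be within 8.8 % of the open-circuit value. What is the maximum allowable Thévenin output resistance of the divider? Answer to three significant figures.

R_th ≤ 5.73 kΩ

Loading drop = R_th/(R_th + R_L) ≤ 0.0880, so R_th ≤ R_L · ε/(1−ε) = 59.4 kΩ × 0.0880/0.9120 = 5.73 kΩ.
(Any R1, R2 with R2/(R1+R2) = 0.319 and R1‖R2 ≤ 5.73 kΩ will meet the spec.)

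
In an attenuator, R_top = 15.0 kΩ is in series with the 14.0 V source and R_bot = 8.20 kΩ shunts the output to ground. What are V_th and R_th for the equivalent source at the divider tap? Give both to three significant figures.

V_th = 4.95 V, R_th = 5.30 kΩ

V_th is the open-circuit tap voltage: 14.0 × 8.20/(15.0 + 8.20) = 4.95 V.
With the supply zeroed, R_top and R_bot appear in parallel from the tap: R_th = R_top‖R_bot = (15.0 × 8.20)/23.20 = 5.30 kΩ.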